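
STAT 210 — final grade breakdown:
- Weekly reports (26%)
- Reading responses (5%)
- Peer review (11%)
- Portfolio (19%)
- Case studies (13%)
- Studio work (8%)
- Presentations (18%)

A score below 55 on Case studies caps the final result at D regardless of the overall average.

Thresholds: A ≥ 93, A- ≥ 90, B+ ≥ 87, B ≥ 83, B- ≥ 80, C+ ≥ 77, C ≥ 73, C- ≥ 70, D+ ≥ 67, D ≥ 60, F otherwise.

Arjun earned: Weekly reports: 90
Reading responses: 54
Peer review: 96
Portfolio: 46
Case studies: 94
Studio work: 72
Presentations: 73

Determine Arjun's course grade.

Case studies score 94 ≥ 55: minimum met.
Weighted total:
  Weekly reports 90 × 0.26 = 23.4
  Reading responses 54 × 0.05 = 2.7
  Peer review 96 × 0.11 = 10.56
  Portfolio 46 × 0.19 = 8.74
  Case studies 94 × 0.13 = 12.22
  Studio work 72 × 0.08 = 5.76
  Presentations 73 × 0.18 = 13.14
Sum = 76.52
76.52 is ≥ 73 and < 77 → C

C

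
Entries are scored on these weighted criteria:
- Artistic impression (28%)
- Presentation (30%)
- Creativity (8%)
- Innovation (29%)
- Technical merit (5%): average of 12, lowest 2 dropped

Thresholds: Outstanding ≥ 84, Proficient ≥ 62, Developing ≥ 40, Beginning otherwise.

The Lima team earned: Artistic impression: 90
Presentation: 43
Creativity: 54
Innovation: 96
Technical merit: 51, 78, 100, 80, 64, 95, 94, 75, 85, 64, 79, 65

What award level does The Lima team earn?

Technical merit: drop 51, 64 → average of remaining 10 = 815/10 = 81.5
Weighted total:
  Artistic impression 90 × 0.28 = 25.2
  Presentation 43 × 0.3 = 12.9
  Creativity 54 × 0.08 = 4.32
  Innovation 96 × 0.29 = 27.84
  Technical merit 81.5 × 0.05 = 4.075
Sum = 74.335
74.335 is ≥ 62 and < 84 → Proficient

Proficient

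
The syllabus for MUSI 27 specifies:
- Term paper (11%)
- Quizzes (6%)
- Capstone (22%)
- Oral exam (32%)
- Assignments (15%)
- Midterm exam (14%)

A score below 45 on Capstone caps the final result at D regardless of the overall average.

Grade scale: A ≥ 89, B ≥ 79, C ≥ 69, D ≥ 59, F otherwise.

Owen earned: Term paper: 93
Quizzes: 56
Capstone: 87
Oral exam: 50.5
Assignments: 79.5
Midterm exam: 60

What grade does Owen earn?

Capstone score 87 ≥ 45: minimum met.
Weighted total:
  Term paper 93 × 0.11 = 10.23
  Quizzes 56 × 0.06 = 3.36
  Capstone 87 × 0.22 = 19.14
  Oral exam 50.5 × 0.32 = 16.16
  Assignments 79.5 × 0.15 = 11.925
  Midterm exam 60 × 0.14 = 8.4
Sum = 69.215
69.215 is ≥ 69 and < 79 → C

C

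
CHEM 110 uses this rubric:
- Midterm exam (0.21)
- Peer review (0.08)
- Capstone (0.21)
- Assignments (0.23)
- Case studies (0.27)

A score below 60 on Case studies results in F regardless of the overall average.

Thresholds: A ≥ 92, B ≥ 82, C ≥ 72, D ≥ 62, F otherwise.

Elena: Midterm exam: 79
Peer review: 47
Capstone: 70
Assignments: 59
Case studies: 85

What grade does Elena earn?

D

Case studies score 85 ≥ 60: minimum met.
Weighted total:
  Midterm exam 79 × 0.21 = 16.59
  Peer review 47 × 0.08 = 3.76
  Capstone 70 × 0.21 = 14.7
  Assignments 59 × 0.23 = 13.57
  Case studies 85 × 0.27 = 22.95
Sum = 71.57
71.57 is ≥ 62 and < 72 → D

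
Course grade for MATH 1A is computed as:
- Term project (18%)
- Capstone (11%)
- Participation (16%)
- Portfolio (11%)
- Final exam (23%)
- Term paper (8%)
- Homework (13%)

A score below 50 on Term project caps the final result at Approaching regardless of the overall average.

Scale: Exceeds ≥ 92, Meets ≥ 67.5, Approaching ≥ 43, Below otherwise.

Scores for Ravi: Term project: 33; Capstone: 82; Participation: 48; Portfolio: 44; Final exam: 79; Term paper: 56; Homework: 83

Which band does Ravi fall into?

Term project score 33 < 50: minimum not met.
Weighted total:
  Term project 33 × 0.18 = 5.94
  Capstone 82 × 0.11 = 9.02
  Participation 48 × 0.16 = 7.68
  Portfolio 44 × 0.11 = 4.84
  Final exam 79 × 0.23 = 18.17
  Term paper 56 × 0.08 = 4.48
  Homework 83 × 0.13 = 10.79
Sum = 60.92
60.92 would be Approaching; cap at Approaching applies → Approaching.

Approaching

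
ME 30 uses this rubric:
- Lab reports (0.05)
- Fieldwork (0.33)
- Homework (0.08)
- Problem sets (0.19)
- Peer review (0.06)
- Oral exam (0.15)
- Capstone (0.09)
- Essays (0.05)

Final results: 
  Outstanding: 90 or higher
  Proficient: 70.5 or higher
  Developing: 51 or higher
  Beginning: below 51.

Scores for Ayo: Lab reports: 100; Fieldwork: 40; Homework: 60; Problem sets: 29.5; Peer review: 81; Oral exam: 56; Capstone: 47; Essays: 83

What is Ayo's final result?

Beginning

Weighted total:
  Lab reports 100 × 0.05 = 5
  Fieldwork 40 × 0.33 = 13.2
  Homework 60 × 0.08 = 4.8
  Problem sets 29.5 × 0.19 = 5.605
  Peer review 81 × 0.06 = 4.86
  Oral exam 56 × 0.15 = 8.4
  Capstone 47 × 0.09 = 4.23
  Essays 83 × 0.05 = 4.15
Sum = 50.245
50.245 < 51 → Beginning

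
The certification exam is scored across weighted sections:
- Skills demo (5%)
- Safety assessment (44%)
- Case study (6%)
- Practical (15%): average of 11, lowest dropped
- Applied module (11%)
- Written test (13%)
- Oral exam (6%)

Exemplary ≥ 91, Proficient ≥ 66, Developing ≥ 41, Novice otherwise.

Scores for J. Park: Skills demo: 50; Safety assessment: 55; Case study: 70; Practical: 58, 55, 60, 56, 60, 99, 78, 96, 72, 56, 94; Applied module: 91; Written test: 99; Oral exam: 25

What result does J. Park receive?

Proficient

Practical: drop 55 → average of remaining 10 = 729/10 = 72.9
Weighted total:
  Skills demo 50 × 0.05 = 2.5
  Safety assessment 55 × 0.44 = 24.2
  Case study 70 × 0.06 = 4.2
  Practical 72.9 × 0.15 = 10.935
  Applied module 91 × 0.11 = 10.01
  Written test 99 × 0.13 = 12.87
  Oral exam 25 × 0.06 = 1.5
Sum = 66.215
66.215 is ≥ 66 and < 91 → Proficient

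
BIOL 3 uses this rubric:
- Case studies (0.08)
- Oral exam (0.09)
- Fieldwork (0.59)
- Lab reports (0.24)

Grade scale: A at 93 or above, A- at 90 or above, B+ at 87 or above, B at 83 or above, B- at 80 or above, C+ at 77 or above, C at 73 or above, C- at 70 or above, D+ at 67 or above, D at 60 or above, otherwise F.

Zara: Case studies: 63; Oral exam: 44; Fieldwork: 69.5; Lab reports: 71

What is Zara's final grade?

Weighted total:
  Case studies 63 × 0.08 = 5.04
  Oral exam 44 × 0.09 = 3.96
  Fieldwork 69.5 × 0.59 = 41.005
  Lab reports 71 × 0.24 = 17.04
Sum = 67.045
67.045 is ≥ 67 and < 70 → D+

D+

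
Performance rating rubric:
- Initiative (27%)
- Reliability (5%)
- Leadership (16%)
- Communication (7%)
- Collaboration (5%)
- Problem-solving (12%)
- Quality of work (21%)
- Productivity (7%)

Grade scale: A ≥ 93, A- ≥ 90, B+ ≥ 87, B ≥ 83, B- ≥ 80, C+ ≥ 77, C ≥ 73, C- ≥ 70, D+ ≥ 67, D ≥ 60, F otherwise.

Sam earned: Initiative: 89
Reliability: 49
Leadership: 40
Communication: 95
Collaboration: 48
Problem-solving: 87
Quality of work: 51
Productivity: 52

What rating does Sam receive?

Weighted total:
  Initiative 89 × 0.27 = 24.03
  Reliability 49 × 0.05 = 2.45
  Leadership 40 × 0.16 = 6.4
  Communication 95 × 0.07 = 6.65
  Collaboration 48 × 0.05 = 2.4
  Problem-solving 87 × 0.12 = 10.44
  Quality of work 51 × 0.21 = 10.71
  Productivity 52 × 0.07 = 3.64
Sum = 66.72
66.72 is ≥ 60 and < 67 → D

D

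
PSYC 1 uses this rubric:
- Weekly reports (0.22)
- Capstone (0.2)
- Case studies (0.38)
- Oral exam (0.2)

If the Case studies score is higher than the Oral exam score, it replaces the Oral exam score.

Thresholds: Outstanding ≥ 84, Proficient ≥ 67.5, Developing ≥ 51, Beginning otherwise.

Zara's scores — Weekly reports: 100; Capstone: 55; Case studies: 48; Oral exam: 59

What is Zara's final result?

Case studies (48) ≤ Oral exam (59), so Oral exam stays at 59.
Weighted total:
  Weekly reports 100 × 0.22 = 22
  Capstone 55 × 0.2 = 11
  Case studies 48 × 0.38 = 18.24
  Oral exam 59 × 0.2 = 11.8
Sum = 63.04
63.04 is ≥ 51 and < 67.5 → Developing

Developing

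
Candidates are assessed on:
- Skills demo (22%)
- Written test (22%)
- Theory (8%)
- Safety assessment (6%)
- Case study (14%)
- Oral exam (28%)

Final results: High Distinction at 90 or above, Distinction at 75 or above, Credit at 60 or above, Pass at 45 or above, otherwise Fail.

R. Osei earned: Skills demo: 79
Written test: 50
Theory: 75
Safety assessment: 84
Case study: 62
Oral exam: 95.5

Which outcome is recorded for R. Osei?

Weighted total:
  Skills demo 79 × 0.22 = 17.38
  Written test 50 × 0.22 = 11
  Theory 75 × 0.08 = 6
  Safety assessment 84 × 0.06 = 5.04
  Case study 62 × 0.14 = 8.68
  Oral exam 95.5 × 0.28 = 26.74
Sum = 74.84
74.84 is ≥ 60 and < 75 → Credit

Credit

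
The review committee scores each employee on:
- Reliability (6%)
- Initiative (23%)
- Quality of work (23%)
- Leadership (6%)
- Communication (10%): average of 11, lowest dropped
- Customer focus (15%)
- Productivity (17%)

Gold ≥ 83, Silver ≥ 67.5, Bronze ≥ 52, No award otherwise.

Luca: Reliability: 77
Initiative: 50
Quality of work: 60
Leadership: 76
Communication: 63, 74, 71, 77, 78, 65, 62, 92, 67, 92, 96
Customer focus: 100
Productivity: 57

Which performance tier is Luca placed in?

Bronze

Communication: drop 62 → average of remaining 10 = 775/10 = 77.5
Weighted total:
  Reliability 77 × 0.06 = 4.62
  Initiative 50 × 0.23 = 11.5
  Quality of work 60 × 0.23 = 13.8
  Leadership 76 × 0.06 = 4.56
  Communication 77.5 × 0.1 = 7.75
  Customer focus 100 × 0.15 = 15
  Productivity 57 × 0.17 = 9.69
Sum = 66.92
66.92 is ≥ 52 and < 67.5 → Bronze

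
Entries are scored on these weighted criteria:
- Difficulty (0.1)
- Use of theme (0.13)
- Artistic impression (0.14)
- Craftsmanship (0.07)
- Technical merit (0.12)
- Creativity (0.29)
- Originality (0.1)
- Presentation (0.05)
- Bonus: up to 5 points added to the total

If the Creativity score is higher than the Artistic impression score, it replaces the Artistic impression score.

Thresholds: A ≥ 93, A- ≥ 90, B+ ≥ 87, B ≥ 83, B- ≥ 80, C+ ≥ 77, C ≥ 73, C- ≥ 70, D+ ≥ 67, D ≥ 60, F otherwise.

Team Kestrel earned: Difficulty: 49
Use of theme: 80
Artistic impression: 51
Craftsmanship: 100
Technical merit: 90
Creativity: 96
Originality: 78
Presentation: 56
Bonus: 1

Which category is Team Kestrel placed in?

B

Creativity (96) > Artistic impression (51), so Artistic impression counts as 96.
Weighted total:
  Difficulty 49 × 0.1 = 4.9
  Use of theme 80 × 0.13 = 10.4
  Artistic impression 96 × 0.14 = 13.44
  Craftsmanship 100 × 0.07 = 7
  Technical merit 90 × 0.12 = 10.8
  Creativity 96 × 0.29 = 27.84
  Originality 78 × 0.1 = 7.8
  Presentation 56 × 0.05 = 2.8
Sum = 84.98
Bonus: 84.98 + 1 = 85.98
85.98 is ≥ 83 and < 87 → B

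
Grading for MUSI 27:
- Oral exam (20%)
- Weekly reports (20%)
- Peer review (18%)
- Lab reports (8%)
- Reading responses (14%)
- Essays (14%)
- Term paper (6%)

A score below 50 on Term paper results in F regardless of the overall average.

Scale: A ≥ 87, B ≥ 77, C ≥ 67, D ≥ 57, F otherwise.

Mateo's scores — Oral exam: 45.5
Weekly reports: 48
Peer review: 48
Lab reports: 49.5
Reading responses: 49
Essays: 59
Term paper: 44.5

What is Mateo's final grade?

F

Term paper score 44.5 < 50: minimum not met.
Weighted total:
  Oral exam 45.5 × 0.2 = 9.1
  Weekly reports 48 × 0.2 = 9.6
  Peer review 48 × 0.18 = 8.64
  Lab reports 49.5 × 0.08 = 3.96
  Reading responses 49 × 0.14 = 6.86
  Essays 59 × 0.14 = 8.26
  Term paper 44.5 × 0.06 = 2.67
Sum = 49.09
Because the Term paper minimum was not met, the result is F.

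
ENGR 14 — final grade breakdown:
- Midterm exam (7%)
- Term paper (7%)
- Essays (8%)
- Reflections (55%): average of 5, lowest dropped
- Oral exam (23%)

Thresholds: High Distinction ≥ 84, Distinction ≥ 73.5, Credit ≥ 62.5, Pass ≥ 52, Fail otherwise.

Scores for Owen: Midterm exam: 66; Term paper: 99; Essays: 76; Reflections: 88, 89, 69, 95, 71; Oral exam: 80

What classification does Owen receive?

Distinction

Reflections: drop 69 → average of remaining 4 = 343/4 = 85.75
Weighted total:
  Midterm exam 66 × 0.07 = 4.62
  Term paper 99 × 0.07 = 6.93
  Essays 76 × 0.08 = 6.08
  Reflections 85.75 × 0.55 = 47.1625
  Oral exam 80 × 0.23 = 18.4
Sum = 83.1925
83.1925 is ≥ 73.5 and < 84 → Distinction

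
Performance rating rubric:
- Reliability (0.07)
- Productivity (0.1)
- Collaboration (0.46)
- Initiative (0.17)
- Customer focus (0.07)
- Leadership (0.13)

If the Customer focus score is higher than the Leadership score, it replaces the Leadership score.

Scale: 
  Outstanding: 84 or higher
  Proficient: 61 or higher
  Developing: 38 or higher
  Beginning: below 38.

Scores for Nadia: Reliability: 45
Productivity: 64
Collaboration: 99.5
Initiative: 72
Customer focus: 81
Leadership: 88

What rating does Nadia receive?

Customer focus (81) ≤ Leadership (88), so Leadership stays at 88.
Weighted total:
  Reliability 45 × 0.07 = 3.15
  Productivity 64 × 0.1 = 6.4
  Collaboration 99.5 × 0.46 = 45.77
  Initiative 72 × 0.17 = 12.24
  Customer focus 81 × 0.07 = 5.67
  Leadership 88 × 0.13 = 11.44
Sum = 84.67
84.67 ≥ 84 → Outstanding

Outstanding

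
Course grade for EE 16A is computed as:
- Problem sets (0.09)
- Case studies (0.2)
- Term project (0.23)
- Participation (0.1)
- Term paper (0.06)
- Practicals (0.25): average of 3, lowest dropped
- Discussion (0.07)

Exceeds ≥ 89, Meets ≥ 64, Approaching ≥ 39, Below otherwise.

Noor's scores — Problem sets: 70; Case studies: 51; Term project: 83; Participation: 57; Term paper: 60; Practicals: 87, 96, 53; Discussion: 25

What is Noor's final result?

Practicals: drop 53 → average of remaining 2 = 183/2 = 91.5
Weighted total:
  Problem sets 70 × 0.09 = 6.3
  Case studies 51 × 0.2 = 10.2
  Term project 83 × 0.23 = 19.09
  Participation 57 × 0.1 = 5.7
  Term paper 60 × 0.06 = 3.6
  Practicals 91.5 × 0.25 = 22.875
  Discussion 25 × 0.07 = 1.75
Sum = 69.515
69.515 is ≥ 64 and < 89 → Meets

Meets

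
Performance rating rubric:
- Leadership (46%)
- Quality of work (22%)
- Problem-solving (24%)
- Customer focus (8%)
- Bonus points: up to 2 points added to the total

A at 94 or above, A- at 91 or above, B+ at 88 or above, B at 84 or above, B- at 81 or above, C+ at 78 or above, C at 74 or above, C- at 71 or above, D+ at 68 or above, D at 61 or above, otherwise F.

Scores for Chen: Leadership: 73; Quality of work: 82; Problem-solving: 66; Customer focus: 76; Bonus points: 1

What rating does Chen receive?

Weighted total:
  Leadership 73 × 0.46 = 33.58
  Quality of work 82 × 0.22 = 18.04
  Problem-solving 66 × 0.24 = 15.84
  Customer focus 76 × 0.08 = 6.08
Sum = 73.54
Bonus points: 73.54 + 1 = 74.54
74.54 is ≥ 74 and < 78 → C

C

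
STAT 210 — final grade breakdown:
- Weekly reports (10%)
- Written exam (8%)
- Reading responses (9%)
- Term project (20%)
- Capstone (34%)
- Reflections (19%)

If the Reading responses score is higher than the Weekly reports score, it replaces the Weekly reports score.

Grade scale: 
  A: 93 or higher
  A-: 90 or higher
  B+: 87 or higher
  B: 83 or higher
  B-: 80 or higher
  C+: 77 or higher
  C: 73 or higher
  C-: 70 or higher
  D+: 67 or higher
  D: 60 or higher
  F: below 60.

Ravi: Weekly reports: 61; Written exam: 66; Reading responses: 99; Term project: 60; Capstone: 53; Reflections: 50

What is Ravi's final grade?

Reading responses (99) > Weekly reports (61), so Weekly reports counts as 99.
Weighted total:
  Weekly reports 99 × 0.1 = 9.9
  Written exam 66 × 0.08 = 5.28
  Reading responses 99 × 0.09 = 8.91
  Term project 60 × 0.2 = 12
  Capstone 53 × 0.34 = 18.02
  Reflections 50 × 0.19 = 9.5
Sum = 63.61
63.61 is ≥ 60 and < 67 → D

D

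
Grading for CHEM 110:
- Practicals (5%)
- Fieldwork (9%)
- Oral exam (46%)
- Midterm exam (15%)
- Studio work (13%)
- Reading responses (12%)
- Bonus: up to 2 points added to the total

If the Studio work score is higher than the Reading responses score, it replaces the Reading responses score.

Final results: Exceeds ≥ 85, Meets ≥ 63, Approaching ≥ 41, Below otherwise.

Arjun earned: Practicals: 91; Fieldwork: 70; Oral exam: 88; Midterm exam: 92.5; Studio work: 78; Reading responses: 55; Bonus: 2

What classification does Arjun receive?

Studio work (78) > Reading responses (55), so Reading responses counts as 78.
Weighted total:
  Practicals 91 × 0.05 = 4.55
  Fieldwork 70 × 0.09 = 6.3
  Oral exam 88 × 0.46 = 40.48
  Midterm exam 92.5 × 0.15 = 13.875
  Studio work 78 × 0.13 = 10.14
  Reading responses 78 × 0.12 = 9.36
Sum = 84.705
Bonus: 84.705 + 2 = 86.705
86.705 ≥ 85 → Exceeds

Exceeds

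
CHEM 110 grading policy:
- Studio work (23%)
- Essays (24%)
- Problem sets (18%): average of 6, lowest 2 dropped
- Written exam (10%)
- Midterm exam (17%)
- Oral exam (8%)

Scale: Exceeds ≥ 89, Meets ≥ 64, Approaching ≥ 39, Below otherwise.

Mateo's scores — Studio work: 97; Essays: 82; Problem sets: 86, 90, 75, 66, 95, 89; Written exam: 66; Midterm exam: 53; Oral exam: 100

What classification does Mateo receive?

Meets

Problem sets: drop 66, 75 → average of remaining 4 = 360/4 = 90
Weighted total:
  Studio work 97 × 0.23 = 22.31
  Essays 82 × 0.24 = 19.68
  Problem sets 90 × 0.18 = 16.2
  Written exam 66 × 0.1 = 6.6
  Midterm exam 53 × 0.17 = 9.01
  Oral exam 100 × 0.08 = 8
Sum = 81.8
81.8 is ≥ 64 and < 89 → Meets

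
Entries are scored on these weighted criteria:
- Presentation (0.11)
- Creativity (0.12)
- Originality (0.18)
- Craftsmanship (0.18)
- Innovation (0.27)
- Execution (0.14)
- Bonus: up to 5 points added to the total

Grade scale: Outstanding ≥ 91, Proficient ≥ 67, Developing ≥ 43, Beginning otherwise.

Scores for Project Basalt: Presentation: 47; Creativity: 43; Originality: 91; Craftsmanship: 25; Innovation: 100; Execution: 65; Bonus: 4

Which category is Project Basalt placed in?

Weighted total:
  Presentation 47 × 0.11 = 5.17
  Creativity 43 × 0.12 = 5.16
  Originality 91 × 0.18 = 16.38
  Craftsmanship 25 × 0.18 = 4.5
  Innovation 100 × 0.27 = 27
  Execution 65 × 0.14 = 9.1
Sum = 67.31
Bonus: 67.31 + 4 = 71.31
71.31 is ≥ 67 and < 91 → Proficient

Proficient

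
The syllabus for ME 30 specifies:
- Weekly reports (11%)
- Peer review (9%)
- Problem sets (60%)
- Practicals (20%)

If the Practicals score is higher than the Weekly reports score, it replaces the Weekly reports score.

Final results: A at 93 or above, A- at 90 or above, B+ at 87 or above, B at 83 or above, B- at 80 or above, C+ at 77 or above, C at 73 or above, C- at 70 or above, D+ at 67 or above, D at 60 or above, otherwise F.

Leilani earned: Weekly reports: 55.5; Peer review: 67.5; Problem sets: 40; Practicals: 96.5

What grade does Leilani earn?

F

Practicals (96.5) > Weekly reports (55.5), so Weekly reports counts as 96.5.
Weighted total:
  Weekly reports 96.5 × 0.11 = 10.615
  Peer review 67.5 × 0.09 = 6.075
  Problem sets 40 × 0.6 = 24
  Practicals 96.5 × 0.2 = 19.3
Sum = 59.99
59.99 < 60 → F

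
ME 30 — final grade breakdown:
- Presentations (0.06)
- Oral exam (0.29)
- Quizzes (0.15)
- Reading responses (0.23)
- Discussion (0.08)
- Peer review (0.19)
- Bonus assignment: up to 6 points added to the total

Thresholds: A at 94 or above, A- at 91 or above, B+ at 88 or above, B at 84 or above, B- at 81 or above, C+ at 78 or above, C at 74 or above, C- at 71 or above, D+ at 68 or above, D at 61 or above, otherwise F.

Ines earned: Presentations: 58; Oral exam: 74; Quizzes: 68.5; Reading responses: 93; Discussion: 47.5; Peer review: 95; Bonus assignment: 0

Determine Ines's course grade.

C+

Weighted total:
  Presentations 58 × 0.06 = 3.48
  Oral exam 74 × 0.29 = 21.46
  Quizzes 68.5 × 0.15 = 10.275
  Reading responses 93 × 0.23 = 21.39
  Discussion 47.5 × 0.08 = 3.8
  Peer review 95 × 0.19 = 18.05
Sum = 78.455
Bonus assignment: 78.455 + 0 = 78.455
78.455 is ≥ 78 and < 81 → C+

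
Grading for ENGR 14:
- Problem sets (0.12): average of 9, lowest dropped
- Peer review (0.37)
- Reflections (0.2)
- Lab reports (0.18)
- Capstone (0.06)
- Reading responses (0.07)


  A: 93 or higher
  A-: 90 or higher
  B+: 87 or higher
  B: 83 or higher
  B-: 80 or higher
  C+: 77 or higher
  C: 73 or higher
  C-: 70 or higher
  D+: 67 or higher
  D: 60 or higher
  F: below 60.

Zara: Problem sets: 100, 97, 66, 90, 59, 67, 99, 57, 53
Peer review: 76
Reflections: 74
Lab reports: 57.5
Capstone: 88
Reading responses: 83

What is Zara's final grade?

C

Problem sets: drop 53 → average of remaining 8 = 635/8 = 79.375
Weighted total:
  Problem sets 79.375 × 0.12 = 9.525
  Peer review 76 × 0.37 = 28.12
  Reflections 74 × 0.2 = 14.8
  Lab reports 57.5 × 0.18 = 10.35
  Capstone 88 × 0.06 = 5.28
  Reading responses 83 × 0.07 = 5.81
Sum = 73.885
73.885 is ≥ 73 and < 77 → C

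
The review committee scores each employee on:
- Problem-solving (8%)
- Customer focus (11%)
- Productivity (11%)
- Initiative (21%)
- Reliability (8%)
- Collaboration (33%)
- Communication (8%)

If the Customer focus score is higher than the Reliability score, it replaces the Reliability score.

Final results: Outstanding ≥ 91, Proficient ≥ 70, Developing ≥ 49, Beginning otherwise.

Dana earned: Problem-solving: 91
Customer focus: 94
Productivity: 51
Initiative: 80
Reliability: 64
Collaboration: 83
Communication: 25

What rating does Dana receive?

Customer focus (94) > Reliability (64), so Reliability counts as 94.
Weighted total:
  Problem-solving 91 × 0.08 = 7.28
  Customer focus 94 × 0.11 = 10.34
  Productivity 51 × 0.11 = 5.61
  Initiative 80 × 0.21 = 16.8
  Reliability 94 × 0.08 = 7.52
  Collaboration 83 × 0.33 = 27.39
  Communication 25 × 0.08 = 2
Sum = 76.94
76.94 is ≥ 70 and < 91 → Proficient

Proficient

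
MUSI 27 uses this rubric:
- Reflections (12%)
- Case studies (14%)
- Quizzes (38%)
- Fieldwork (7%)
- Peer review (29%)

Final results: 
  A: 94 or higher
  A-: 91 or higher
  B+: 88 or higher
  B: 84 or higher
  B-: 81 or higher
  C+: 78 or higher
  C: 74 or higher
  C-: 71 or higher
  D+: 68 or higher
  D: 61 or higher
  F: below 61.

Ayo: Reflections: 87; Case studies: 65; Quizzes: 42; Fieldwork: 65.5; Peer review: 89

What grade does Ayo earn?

Weighted total:
  Reflections 87 × 0.12 = 10.44
  Case studies 65 × 0.14 = 9.1
  Quizzes 42 × 0.38 = 15.96
  Fieldwork 65.5 × 0.07 = 4.585
  Peer review 89 × 0.29 = 25.81
Sum = 65.895
65.895 is ≥ 61 and < 68 → D

D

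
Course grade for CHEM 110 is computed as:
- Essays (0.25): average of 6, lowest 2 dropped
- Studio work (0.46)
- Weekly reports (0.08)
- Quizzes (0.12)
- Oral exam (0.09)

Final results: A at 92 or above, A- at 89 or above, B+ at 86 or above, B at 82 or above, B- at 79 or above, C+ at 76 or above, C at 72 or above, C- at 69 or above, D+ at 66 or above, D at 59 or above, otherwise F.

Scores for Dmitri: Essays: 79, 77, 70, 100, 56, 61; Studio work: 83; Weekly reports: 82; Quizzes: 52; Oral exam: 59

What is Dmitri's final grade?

Essays: drop 56, 61 → average of remaining 4 = 326/4 = 81.5
Weighted total:
  Essays 81.5 × 0.25 = 20.375
  Studio work 83 × 0.46 = 38.18
  Weekly reports 82 × 0.08 = 6.56
  Quizzes 52 × 0.12 = 6.24
  Oral exam 59 × 0.09 = 5.31
Sum = 76.665
76.665 is ≥ 76 and < 79 → C+

C+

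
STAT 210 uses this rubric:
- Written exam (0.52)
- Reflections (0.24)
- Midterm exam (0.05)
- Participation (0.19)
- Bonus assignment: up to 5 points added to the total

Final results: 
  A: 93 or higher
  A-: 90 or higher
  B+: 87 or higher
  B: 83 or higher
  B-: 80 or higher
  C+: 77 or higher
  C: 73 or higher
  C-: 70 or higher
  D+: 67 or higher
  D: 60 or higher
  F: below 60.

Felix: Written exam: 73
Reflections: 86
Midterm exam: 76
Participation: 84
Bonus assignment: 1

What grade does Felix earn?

C+

Weighted total:
  Written exam 73 × 0.52 = 37.96
  Reflections 86 × 0.24 = 20.64
  Midterm exam 76 × 0.05 = 3.8
  Participation 84 × 0.19 = 15.96
Sum = 78.36
Bonus assignment: 78.36 + 1 = 79.36
79.36 is ≥ 77 and < 80 → C+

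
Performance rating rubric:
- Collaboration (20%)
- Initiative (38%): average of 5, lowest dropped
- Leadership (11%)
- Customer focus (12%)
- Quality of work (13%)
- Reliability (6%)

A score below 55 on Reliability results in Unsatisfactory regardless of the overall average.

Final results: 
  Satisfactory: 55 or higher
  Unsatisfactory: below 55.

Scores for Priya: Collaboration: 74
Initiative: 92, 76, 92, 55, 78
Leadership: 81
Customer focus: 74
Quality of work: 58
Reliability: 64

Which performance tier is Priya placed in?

Satisfactory

Initiative: drop 55 → average of remaining 4 = 338/4 = 84.5
Reliability score 64 ≥ 55: minimum met.
Weighted total:
  Collaboration 74 × 0.2 = 14.8
  Initiative 84.5 × 0.38 = 32.11
  Leadership 81 × 0.11 = 8.91
  Customer focus 74 × 0.12 = 8.88
  Quality of work 58 × 0.13 = 7.54
  Reliability 64 × 0.06 = 3.84
Sum = 76.08
76.08 ≥ 55 → Satisfactory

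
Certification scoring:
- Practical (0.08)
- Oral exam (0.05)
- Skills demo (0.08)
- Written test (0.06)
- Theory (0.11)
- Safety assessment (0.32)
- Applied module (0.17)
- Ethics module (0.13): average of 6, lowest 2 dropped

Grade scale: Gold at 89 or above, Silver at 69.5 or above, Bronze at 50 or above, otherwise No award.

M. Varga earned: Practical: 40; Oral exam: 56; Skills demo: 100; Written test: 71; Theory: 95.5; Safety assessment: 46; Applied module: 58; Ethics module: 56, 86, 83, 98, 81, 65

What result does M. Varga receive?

Ethics module: drop 56, 65 → average of remaining 4 = 348/4 = 87
Weighted total:
  Practical 40 × 0.08 = 3.2
  Oral exam 56 × 0.05 = 2.8
  Skills demo 100 × 0.08 = 8
  Written test 71 × 0.06 = 4.26
  Theory 95.5 × 0.11 = 10.505
  Safety assessment 46 × 0.32 = 14.72
  Applied module 58 × 0.17 = 9.86
  Ethics module 87 × 0.13 = 11.31
Sum = 64.655
64.655 is ≥ 50 and < 69.5 → Bronze

Bronze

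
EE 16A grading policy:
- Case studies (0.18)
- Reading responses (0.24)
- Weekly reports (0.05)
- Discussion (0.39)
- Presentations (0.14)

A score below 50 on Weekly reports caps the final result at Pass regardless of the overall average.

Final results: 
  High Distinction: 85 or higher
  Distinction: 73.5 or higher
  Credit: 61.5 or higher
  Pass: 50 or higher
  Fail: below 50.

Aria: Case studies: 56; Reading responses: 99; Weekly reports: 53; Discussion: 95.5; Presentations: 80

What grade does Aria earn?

Weekly reports score 53 ≥ 50: minimum met.
Weighted total:
  Case studies 56 × 0.18 = 10.08
  Reading responses 99 × 0.24 = 23.76
  Weekly reports 53 × 0.05 = 2.65
  Discussion 95.5 × 0.39 = 37.245
  Presentations 80 × 0.14 = 11.2
Sum = 84.935
84.935 is ≥ 73.5 and < 85 → Distinction

Distinction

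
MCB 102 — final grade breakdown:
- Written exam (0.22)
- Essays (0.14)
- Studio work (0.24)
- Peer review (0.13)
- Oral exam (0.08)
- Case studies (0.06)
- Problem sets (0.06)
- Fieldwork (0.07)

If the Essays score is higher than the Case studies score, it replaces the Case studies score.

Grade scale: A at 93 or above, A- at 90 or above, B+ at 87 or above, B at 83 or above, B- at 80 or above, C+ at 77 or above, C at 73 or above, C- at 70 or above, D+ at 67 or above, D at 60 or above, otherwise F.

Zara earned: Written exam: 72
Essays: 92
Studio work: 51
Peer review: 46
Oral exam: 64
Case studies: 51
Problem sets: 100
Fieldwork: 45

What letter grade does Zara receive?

Essays (92) > Case studies (51), so Case studies counts as 92.
Weighted total:
  Written exam 72 × 0.22 = 15.84
  Essays 92 × 0.14 = 12.88
  Studio work 51 × 0.24 = 12.24
  Peer review 46 × 0.13 = 5.98
  Oral exam 64 × 0.08 = 5.12
  Case studies 92 × 0.06 = 5.52
  Problem sets 100 × 0.06 = 6
  Fieldwork 45 × 0.07 = 3.15
Sum = 66.73
66.73 is ≥ 60 and < 67 → D

D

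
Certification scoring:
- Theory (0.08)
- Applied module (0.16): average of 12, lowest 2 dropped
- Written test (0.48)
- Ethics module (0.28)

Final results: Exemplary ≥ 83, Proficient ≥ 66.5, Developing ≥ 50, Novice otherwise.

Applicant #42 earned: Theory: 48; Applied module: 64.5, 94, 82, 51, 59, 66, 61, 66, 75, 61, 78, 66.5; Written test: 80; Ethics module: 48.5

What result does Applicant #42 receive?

Proficient

Applied module: drop 51, 59 → average of remaining 10 = 714/10 = 71.4
Weighted total:
  Theory 48 × 0.08 = 3.84
  Applied module 71.4 × 0.16 = 11.424
  Written test 80 × 0.48 = 38.4
  Ethics module 48.5 × 0.28 = 13.58
Sum = 67.244
67.244 is ≥ 66.5 and < 83 → Proficient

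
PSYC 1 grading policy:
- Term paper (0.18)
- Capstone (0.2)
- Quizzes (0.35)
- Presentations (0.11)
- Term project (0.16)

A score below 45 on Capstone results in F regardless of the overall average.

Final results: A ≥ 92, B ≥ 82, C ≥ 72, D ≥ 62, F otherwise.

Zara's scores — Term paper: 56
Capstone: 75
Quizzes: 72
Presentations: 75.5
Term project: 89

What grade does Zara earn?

Capstone score 75 ≥ 45: minimum met.
Weighted total:
  Term paper 56 × 0.18 = 10.08
  Capstone 75 × 0.2 = 15
  Quizzes 72 × 0.35 = 25.2
  Presentations 75.5 × 0.11 = 8.305
  Term project 89 × 0.16 = 14.24
Sum = 72.825
72.825 is ≥ 72 and < 82 → C

C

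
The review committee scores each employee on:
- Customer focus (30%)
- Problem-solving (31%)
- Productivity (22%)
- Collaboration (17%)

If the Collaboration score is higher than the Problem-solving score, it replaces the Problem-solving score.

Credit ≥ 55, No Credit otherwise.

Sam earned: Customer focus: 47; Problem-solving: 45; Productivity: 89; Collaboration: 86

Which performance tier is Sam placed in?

Credit

Collaboration (86) > Problem-solving (45), so Problem-solving counts as 86.
Weighted total:
  Customer focus 47 × 0.3 = 14.1
  Problem-solving 86 × 0.31 = 26.66
  Productivity 89 × 0.22 = 19.58
  Collaboration 86 × 0.17 = 14.62
Sum = 74.96
74.96 ≥ 55 → Credit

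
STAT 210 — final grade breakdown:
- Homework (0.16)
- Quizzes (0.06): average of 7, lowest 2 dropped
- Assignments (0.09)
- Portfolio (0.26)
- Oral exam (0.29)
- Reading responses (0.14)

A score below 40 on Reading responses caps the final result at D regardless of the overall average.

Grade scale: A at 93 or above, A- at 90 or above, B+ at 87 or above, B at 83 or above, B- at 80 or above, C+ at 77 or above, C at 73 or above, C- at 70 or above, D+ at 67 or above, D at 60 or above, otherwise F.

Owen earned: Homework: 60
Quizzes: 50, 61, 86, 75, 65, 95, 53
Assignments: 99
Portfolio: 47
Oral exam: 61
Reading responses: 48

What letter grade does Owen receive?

Quizzes: drop 50, 53 → average of remaining 5 = 382/5 = 76.4
Reading responses score 48 ≥ 40: minimum met.
Weighted total:
  Homework 60 × 0.16 = 9.6
  Quizzes 76.4 × 0.06 = 4.584
  Assignments 99 × 0.09 = 8.91
  Portfolio 47 × 0.26 = 12.22
  Oral exam 61 × 0.29 = 17.69
  Reading responses 48 × 0.14 = 6.72
Sum = 59.724
59.724 < 60 → F

F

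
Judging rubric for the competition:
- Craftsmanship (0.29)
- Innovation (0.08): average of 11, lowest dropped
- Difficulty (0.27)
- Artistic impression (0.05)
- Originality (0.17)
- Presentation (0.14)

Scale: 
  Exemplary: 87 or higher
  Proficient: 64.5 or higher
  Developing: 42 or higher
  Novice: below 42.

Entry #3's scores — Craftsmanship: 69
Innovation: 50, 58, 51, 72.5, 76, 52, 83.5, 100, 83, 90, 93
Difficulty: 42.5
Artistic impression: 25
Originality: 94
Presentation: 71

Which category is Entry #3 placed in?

Proficient

Innovation: drop 50 → average of remaining 10 = 759/10 = 75.9
Weighted total:
  Craftsmanship 69 × 0.29 = 20.01
  Innovation 75.9 × 0.08 = 6.072
  Difficulty 42.5 × 0.27 = 11.475
  Artistic impression 25 × 0.05 = 1.25
  Originality 94 × 0.17 = 15.98
  Presentation 71 × 0.14 = 9.94
Sum = 64.727
64.727 is ≥ 64.5 and < 87 → Proficient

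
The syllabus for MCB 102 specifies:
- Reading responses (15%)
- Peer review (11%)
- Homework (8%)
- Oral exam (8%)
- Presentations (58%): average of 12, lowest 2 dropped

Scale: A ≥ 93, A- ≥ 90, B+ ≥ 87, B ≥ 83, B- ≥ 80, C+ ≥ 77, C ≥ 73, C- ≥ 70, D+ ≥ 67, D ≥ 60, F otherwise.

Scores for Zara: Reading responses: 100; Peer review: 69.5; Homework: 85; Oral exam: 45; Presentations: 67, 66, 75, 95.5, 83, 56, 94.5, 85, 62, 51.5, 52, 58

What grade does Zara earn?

C

Presentations: drop 51.5, 52 → average of remaining 10 = 742/10 = 74.2
Weighted total:
  Reading responses 100 × 0.15 = 15
  Peer review 69.5 × 0.11 = 7.645
  Homework 85 × 0.08 = 6.8
  Oral exam 45 × 0.08 = 3.6
  Presentations 74.2 × 0.58 = 43.036
Sum = 76.081
76.081 is ≥ 73 and < 77 → C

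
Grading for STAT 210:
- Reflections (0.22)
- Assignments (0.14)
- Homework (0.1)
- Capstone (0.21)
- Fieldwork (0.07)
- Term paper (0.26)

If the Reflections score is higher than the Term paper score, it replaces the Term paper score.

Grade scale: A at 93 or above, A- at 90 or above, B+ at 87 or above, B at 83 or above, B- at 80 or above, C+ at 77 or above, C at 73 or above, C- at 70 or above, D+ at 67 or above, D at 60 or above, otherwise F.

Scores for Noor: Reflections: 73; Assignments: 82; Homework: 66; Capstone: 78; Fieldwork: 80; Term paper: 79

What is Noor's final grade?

C

Reflections (73) ≤ Term paper (79), so Term paper stays at 79.
Weighted total:
  Reflections 73 × 0.22 = 16.06
  Assignments 82 × 0.14 = 11.48
  Homework 66 × 0.1 = 6.6
  Capstone 78 × 0.21 = 16.38
  Fieldwork 80 × 0.07 = 5.6
  Term paper 79 × 0.26 = 20.54
Sum = 76.66
76.66 is ≥ 73 and < 77 → C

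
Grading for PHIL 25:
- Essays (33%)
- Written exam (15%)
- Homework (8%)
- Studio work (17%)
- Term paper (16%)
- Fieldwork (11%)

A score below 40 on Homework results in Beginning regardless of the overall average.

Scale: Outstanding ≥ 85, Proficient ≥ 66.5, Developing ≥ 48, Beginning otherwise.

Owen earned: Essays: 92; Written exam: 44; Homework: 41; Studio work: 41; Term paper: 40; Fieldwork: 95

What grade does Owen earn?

Developing

Homework score 41 ≥ 40: minimum met.
Weighted total:
  Essays 92 × 0.33 = 30.36
  Written exam 44 × 0.15 = 6.6
  Homework 41 × 0.08 = 3.28
  Studio work 41 × 0.17 = 6.97
  Term paper 40 × 0.16 = 6.4
  Fieldwork 95 × 0.11 = 10.45
Sum = 64.06
64.06 is ≥ 48 and < 66.5 → Developing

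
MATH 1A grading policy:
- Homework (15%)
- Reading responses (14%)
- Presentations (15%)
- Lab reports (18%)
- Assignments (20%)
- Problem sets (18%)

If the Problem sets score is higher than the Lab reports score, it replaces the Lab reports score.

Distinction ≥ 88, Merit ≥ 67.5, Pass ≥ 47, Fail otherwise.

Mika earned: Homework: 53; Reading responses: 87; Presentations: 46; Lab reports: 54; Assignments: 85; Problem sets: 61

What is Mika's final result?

Problem sets (61) > Lab reports (54), so Lab reports counts as 61.
Weighted total:
  Homework 53 × 0.15 = 7.95
  Reading responses 87 × 0.14 = 12.18
  Presentations 46 × 0.15 = 6.9
  Lab reports 61 × 0.18 = 10.98
  Assignments 85 × 0.2 = 17
  Problem sets 61 × 0.18 = 10.98
Sum = 65.99
65.99 is ≥ 47 and < 67.5 → Pass

Pass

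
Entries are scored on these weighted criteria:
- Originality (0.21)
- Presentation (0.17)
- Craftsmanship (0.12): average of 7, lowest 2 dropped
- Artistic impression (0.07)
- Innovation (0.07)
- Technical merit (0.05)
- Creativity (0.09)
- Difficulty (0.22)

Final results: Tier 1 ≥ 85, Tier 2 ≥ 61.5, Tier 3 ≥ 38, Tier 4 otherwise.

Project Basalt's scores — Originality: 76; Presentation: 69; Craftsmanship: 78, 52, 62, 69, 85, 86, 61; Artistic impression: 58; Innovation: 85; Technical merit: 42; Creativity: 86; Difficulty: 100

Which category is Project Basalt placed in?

Craftsmanship: drop 52, 61 → average of remaining 5 = 380/5 = 76
Weighted total:
  Originality 76 × 0.21 = 15.96
  Presentation 69 × 0.17 = 11.73
  Craftsmanship 76 × 0.12 = 9.12
  Artistic impression 58 × 0.07 = 4.06
  Innovation 85 × 0.07 = 5.95
  Technical merit 42 × 0.05 = 2.1
  Creativity 86 × 0.09 = 7.74
  Difficulty 100 × 0.22 = 22
Sum = 78.66
78.66 is ≥ 61.5 and < 85 → Tier 2

Tier 2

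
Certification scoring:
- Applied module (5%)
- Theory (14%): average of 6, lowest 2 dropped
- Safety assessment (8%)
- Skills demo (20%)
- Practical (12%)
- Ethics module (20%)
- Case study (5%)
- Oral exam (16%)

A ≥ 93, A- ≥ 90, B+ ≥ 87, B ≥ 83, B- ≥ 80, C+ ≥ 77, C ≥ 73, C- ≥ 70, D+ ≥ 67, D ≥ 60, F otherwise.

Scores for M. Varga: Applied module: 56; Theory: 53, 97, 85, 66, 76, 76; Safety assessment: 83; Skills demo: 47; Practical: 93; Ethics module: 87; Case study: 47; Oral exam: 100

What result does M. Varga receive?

Theory: drop 53, 66 → average of remaining 4 = 334/4 = 83.5
Weighted total:
  Applied module 56 × 0.05 = 2.8
  Theory 83.5 × 0.14 = 11.69
  Safety assessment 83 × 0.08 = 6.64
  Skills demo 47 × 0.2 = 9.4
  Practical 93 × 0.12 = 11.16
  Ethics module 87 × 0.2 = 17.4
  Case study 47 × 0.05 = 2.35
  Oral exam 100 × 0.16 = 16
Sum = 77.44
77.44 is ≥ 77 and < 80 → C+

C+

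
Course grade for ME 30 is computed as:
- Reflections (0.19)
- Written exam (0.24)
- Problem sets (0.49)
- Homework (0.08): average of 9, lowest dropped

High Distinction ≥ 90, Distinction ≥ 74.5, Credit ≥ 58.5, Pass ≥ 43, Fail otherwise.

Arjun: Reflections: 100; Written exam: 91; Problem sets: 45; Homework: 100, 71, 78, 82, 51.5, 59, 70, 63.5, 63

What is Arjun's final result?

Credit

Homework: drop 51.5 → average of remaining 8 = 586.5/8 = 73.3125
Weighted total:
  Reflections 100 × 0.19 = 19
  Written exam 91 × 0.24 = 21.84
  Problem sets 45 × 0.49 = 22.05
  Homework 73.3125 × 0.08 = 5.865
Sum = 68.755
68.755 is ≥ 58.5 and < 74.5 → Credit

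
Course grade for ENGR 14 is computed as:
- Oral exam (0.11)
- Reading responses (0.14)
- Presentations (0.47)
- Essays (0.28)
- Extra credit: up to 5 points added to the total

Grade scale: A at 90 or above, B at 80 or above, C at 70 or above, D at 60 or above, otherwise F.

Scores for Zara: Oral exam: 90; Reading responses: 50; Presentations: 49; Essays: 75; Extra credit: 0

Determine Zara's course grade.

D

Weighted total:
  Oral exam 90 × 0.11 = 9.9
  Reading responses 50 × 0.14 = 7
  Presentations 49 × 0.47 = 23.03
  Essays 75 × 0.28 = 21
Sum = 60.93
Extra credit: 60.93 + 0 = 60.93
60.93 is ≥ 60 and < 70 → D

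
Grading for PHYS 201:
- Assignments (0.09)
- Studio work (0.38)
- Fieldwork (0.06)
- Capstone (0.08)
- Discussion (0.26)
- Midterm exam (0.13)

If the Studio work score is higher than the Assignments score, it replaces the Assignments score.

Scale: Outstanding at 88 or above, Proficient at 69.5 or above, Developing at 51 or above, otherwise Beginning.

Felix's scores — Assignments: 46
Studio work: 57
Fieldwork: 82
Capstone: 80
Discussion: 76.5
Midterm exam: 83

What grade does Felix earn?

Developing

Studio work (57) > Assignments (46), so Assignments counts as 57.
Weighted total:
  Assignments 57 × 0.09 = 5.13
  Studio work 57 × 0.38 = 21.66
  Fieldwork 82 × 0.06 = 4.92
  Capstone 80 × 0.08 = 6.4
  Discussion 76.5 × 0.26 = 19.89
  Midterm exam 83 × 0.13 = 10.79
Sum = 68.79
68.79 is ≥ 51 and < 69.5 → Developing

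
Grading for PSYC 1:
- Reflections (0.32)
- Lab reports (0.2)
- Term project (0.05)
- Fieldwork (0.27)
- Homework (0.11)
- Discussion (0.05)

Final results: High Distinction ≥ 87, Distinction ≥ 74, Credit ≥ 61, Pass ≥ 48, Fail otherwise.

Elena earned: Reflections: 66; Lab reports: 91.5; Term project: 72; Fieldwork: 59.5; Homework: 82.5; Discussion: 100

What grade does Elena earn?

Weighted total:
  Reflections 66 × 0.32 = 21.12
  Lab reports 91.5 × 0.2 = 18.3
  Term project 72 × 0.05 = 3.6
  Fieldwork 59.5 × 0.27 = 16.065
  Homework 82.5 × 0.11 = 9.075
  Discussion 100 × 0.05 = 5
Sum = 73.16
73.16 is ≥ 61 and < 74 → Credit

Credit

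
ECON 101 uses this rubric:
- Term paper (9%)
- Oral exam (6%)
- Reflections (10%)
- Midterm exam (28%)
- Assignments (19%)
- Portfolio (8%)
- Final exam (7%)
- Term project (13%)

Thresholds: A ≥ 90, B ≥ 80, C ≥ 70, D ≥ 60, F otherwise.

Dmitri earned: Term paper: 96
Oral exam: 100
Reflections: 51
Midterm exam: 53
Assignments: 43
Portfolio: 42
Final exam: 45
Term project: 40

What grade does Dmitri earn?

Weighted total:
  Term paper 96 × 0.09 = 8.64
  Oral exam 100 × 0.06 = 6
  Reflections 51 × 0.1 = 5.1
  Midterm exam 53 × 0.28 = 14.84
  Assignments 43 × 0.19 = 8.17
  Portfolio 42 × 0.08 = 3.36
  Final exam 45 × 0.07 = 3.15
  Term project 40 × 0.13 = 5.2
Sum = 54.46
54.46 < 60 → F

F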